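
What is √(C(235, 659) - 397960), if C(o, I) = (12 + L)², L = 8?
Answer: 2*I*√99390 ≈ 630.52*I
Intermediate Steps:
C(o, I) = 400 (C(o, I) = (12 + 8)² = 20² = 400)
√(C(235, 659) - 397960) = √(400 - 397960) = √(-397560) = 2*I*√99390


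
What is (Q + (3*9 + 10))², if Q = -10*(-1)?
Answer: 2209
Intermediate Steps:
Q = 10
(Q + (3*9 + 10))² = (10 + (3*9 + 10))² = (10 + (27 + 10))² = (10 + 37)² = 47² = 2209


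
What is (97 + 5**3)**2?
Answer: 49284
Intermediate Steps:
(97 + 5**3)**2 = (97 + 125)**2 = 222**2 = 49284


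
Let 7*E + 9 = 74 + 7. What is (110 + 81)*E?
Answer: 13752/7 ≈ 1964.6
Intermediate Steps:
E = 72/7 (E = -9/7 + (74 + 7)/7 = -9/7 + (⅐)*81 = -9/7 + 81/7 = 72/7 ≈ 10.286)
(110 + 81)*E = (110 + 81)*(72/7) = 191*(72/7) = 13752/7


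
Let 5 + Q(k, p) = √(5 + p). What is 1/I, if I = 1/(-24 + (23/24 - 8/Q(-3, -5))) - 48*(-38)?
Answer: 2573/4693032 ≈ 0.00054826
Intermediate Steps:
Q(k, p) = -5 + √(5 + p)
I = 4693032/2573 (I = 1/(-24 + (23/24 - 8/(-5 + √(5 - 5)))) - 48*(-38) = 1/(-24 + (23*(1/24) - 8/(-5 + √0))) + 1824 = 1/(-24 + (23/24 - 8/(-5 + 0))) + 1824 = 1/(-24 + (23/24 - 8/(-5))) + 1824 = 1/(-24 + (23/24 - 8*(-⅕))) + 1824 = 1/(-24 + (23/24 + 8/5)) + 1824 = 1/(-24 + 307/120) + 1824 = 1/(-2573/120) + 1824 = -120/2573 + 1824 = 4693032/2573 ≈ 1824.0)
1/I = 1/(4693032/2573) = 2573/4693032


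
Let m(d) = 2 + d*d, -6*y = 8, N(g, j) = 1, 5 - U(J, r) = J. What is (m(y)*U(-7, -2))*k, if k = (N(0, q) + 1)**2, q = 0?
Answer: 544/3 ≈ 181.33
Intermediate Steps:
U(J, r) = 5 - J
y = -4/3 (y = -1/6*8 = -4/3 ≈ -1.3333)
m(d) = 2 + d**2
k = 4 (k = (1 + 1)**2 = 2**2 = 4)
(m(y)*U(-7, -2))*k = ((2 + (-4/3)**2)*(5 - 1*(-7)))*4 = ((2 + 16/9)*(5 + 7))*4 = ((34/9)*12)*4 = (136/3)*4 = 544/3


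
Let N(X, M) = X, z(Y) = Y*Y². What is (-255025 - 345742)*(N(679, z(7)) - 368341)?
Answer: 220879196754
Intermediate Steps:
z(Y) = Y³
(-255025 - 345742)*(N(679, z(7)) - 368341) = (-255025 - 345742)*(679 - 368341) = -600767*(-367662) = 220879196754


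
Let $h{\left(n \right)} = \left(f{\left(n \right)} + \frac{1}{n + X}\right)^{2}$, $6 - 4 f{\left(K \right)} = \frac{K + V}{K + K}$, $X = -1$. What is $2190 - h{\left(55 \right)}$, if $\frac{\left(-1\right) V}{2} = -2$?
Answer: $\frac{308813832191}{141134400} \approx 2188.1$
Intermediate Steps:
$V = 4$ ($V = \left(-2\right) \left(-2\right) = 4$)
$f{\left(K \right)} = \frac{3}{2} - \frac{4 + K}{8 K}$ ($f{\left(K \right)} = \frac{3}{2} - \frac{\left(K + 4\right) \frac{1}{K + K}}{4} = \frac{3}{2} - \frac{\left(4 + K\right) \frac{1}{2 K}}{4} = \frac{3}{2} - \frac{\frac{1}{2} \frac{1}{K} \left(4 + K\right)}{4} = \frac{3}{2} - \frac{4 + K}{8 K}$)
$h{\left(n \right)} = \left(\frac{1}{-1 + n} + \frac{-4 + 11 n}{8 n}\right)^{2}$ ($h{\left(n \right)} = \left(\frac{-4 + 11 n}{8 n} + \frac{1}{n - 1}\right)^{2} = \left(\frac{-4 + 11 n}{8 n} + \frac{1}{-1 + n}\right)^{2} = \left(\frac{1}{-1 + n} + \frac{-4 + 11 n}{8 n}\right)^{2}$)
$2190 - h{\left(55 \right)} = 2190 - \frac{\left(4 - 385 + 11 \cdot 55^{2}\right)^{2}}{64 \cdot 3025 \left(-1 + 55\right)^{2}} = 2190 - \frac{1}{64} \cdot \frac{1}{3025} \cdot \frac{1}{2916} \left(4 - 385 + 11 \cdot 3025\right)^{2} = 2190 - \frac{1}{64} \cdot \frac{1}{3025} \cdot \frac{1}{2916} \left(4 - 385 + 33275\right)^{2} = 2190 - \frac{1}{64} \cdot \frac{1}{3025} \cdot \frac{1}{2916} \cdot 32894^{2} = 2190 - \frac{1}{64} \cdot \frac{1}{3025} \cdot \frac{1}{2916} \cdot 1082015236 = 2190 - \frac{270503809}{141134400} = \frac{308813832191}{141134400}$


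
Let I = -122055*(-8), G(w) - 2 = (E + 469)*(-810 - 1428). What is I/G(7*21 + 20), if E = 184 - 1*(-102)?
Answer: -122055/211211 ≈ -0.57788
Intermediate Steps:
E = 286 (E = 184 + 102 = 286)
G(w) = -1689688 (G(w) = 2 + (286 + 469)*(-810 - 1428) = 2 + 755*(-2238) = 2 - 1689690 = -1689688)
I = 976440
I/G(7*21 + 20) = 976440/(-1689688) = 976440*(-1/1689688) = -122055/211211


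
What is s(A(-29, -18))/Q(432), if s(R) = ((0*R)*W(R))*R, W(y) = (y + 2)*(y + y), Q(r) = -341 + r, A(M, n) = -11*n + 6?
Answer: 0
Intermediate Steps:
A(M, n) = 6 - 11*n
W(y) = 2*y*(2 + y) (W(y) = (2 + y)*(2*y) = 2*y*(2 + y))
s(R) = 0 (s(R) = ((0*R)*(2*R*(2 + R)))*R = (0*(2*R*(2 + R)))*R = 0*R = 0)
s(A(-29, -18))/Q(432) = 0/(-341 + 432) = 0/91 = 0*(1/91) = 0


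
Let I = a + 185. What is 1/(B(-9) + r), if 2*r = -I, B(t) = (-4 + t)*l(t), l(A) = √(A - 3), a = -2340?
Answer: 4310/4652137 + 104*I*√3/4652137 ≈ 0.00092646 + 3.8721e-5*I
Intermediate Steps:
l(A) = √(-3 + A)
B(t) = √(-3 + t)*(-4 + t) (B(t) = (-4 + t)*√(-3 + t) = √(-3 + t)*(-4 + t))
I = -2155 (I = -2340 + 185 = -2155)
r = 2155/2 (r = (-1*(-2155))/2 = (½)*2155 = 2155/2 ≈ 1077.5)
1/(B(-9) + r) = 1/(√(-3 - 9)*(-4 - 9) + 2155/2) = 1/(√(-12)*(-13) + 2155/2) = 1/((2*I*√3)*(-13) + 2155/2) = 1/(-26*I*√3 + 2155/2) = 1/(2155/2 - 26*I*√3)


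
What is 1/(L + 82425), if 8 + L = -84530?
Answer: -1/2113 ≈ -0.00047326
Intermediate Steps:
L = -84538 (L = -8 - 84530 = -84538)
1/(L + 82425) = 1/(-84538 + 82425) = 1/(-2113) = -1/2113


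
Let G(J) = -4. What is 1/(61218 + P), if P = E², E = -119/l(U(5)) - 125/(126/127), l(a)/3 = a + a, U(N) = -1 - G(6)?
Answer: 3969/312763558 ≈ 1.2690e-5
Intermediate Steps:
U(N) = 3 (U(N) = -1 - 1*(-4) = -1 + 4 = 3)
l(a) = 6*a (l(a) = 3*(a + a) = 3*(2*a) = 6*a)
E = -8354/63 (E = -119/(6*3) - 125/(126/127) = -119/18 - 125/(126*(1/127)) = -119*1/18 - 125/126/127 = -119/18 - 125*127/126 = -119/18 - 15875/126 = -8354/63 ≈ -132.60)
P = 69789316/3969 (P = (-8354/63)² = 69789316/3969 ≈ 17584.)
1/(61218 + P) = 1/(61218 + 69789316/3969) = 1/(312763558/3969) = 3969/312763558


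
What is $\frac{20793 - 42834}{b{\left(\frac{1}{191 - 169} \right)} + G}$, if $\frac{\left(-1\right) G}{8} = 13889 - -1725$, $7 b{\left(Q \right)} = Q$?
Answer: $\frac{377146}{2137383} \approx 0.17645$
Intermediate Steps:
$b{\left(Q \right)} = \frac{Q}{7}$
$G = -124912$ ($G = - 8 \left(13889 - -1725\right) = - 8 \left(13889 + 1725\right) = \left(-8\right) 15614 = -124912$)
$\frac{20793 - 42834}{b{\left(\frac{1}{191 - 169} \right)} + G} = \frac{20793 - 42834}{\frac{1}{7 \left(191 - 169\right)} - 124912} = - \frac{22041}{\frac{1}{7 \cdot 22} - 124912} = - \frac{22041}{\frac{1}{7} \cdot \frac{1}{22} - 124912} = - \frac{22041}{\frac{1}{154} - 124912} = - \frac{22041}{- \frac{19236447}{154}} = \left(-22041\right) \left(- \frac{154}{19236447}\right) = \frac{377146}{2137383}$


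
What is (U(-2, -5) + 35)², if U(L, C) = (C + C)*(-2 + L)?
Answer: 5625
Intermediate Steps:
U(L, C) = 2*C*(-2 + L) (U(L, C) = (2*C)*(-2 + L) = 2*C*(-2 + L))
(U(-2, -5) + 35)² = (2*(-5)*(-2 - 2) + 35)² = (2*(-5)*(-4) + 35)² = (40 + 35)² = 75² = 5625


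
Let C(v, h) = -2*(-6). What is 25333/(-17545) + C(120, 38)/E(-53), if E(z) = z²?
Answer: -6449987/4480355 ≈ -1.4396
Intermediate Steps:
C(v, h) = 12
25333/(-17545) + C(120, 38)/E(-53) = 25333/(-17545) + 12/((-53)²) = 25333*(-1/17545) + 12/2809 = -2303/1595 + 12*(1/2809) = -2303/1595 + 12/2809 = -6449987/4480355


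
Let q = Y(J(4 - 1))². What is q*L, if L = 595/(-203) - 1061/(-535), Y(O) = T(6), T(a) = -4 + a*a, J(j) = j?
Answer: -15058944/15515 ≈ -970.61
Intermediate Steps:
T(a) = -4 + a²
Y(O) = 32 (Y(O) = -4 + 6² = -4 + 36 = 32)
L = -14706/15515 (L = 595*(-1/203) - 1061*(-1/535) = -85/29 + 1061/535 = -14706/15515 ≈ -0.94786)
q = 1024 (q = 32² = 1024)
q*L = 1024*(-14706/15515) = -15058944/15515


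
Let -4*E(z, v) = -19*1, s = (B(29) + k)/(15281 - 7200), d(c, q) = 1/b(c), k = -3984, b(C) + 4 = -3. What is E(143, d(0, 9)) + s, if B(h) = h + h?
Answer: 137835/32324 ≈ 4.2642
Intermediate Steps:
b(C) = -7 (b(C) = -4 - 3 = -7)
B(h) = 2*h
d(c, q) = -⅐ (d(c, q) = 1/(-7) = -⅐)
s = -3926/8081 (s = (2*29 - 3984)/(15281 - 7200) = (58 - 3984)/8081 = -3926*1/8081 = -3926/8081 ≈ -0.48583)
E(z, v) = 19/4 (E(z, v) = -(-19)/4 = -¼*(-19) = 19/4)
E(143, d(0, 9)) + s = 19/4 - 3926/8081 = 137835/32324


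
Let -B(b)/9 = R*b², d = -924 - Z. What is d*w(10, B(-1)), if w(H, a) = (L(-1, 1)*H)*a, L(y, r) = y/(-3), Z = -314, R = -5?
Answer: -91500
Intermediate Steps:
L(y, r) = -y/3 (L(y, r) = y*(-⅓) = -y/3)
d = -610 (d = -924 - 1*(-314) = -924 + 314 = -610)
B(b) = 45*b² (B(b) = -(-45)*b² = 45*b²)
w(H, a) = H*a/3 (w(H, a) = ((-⅓*(-1))*H)*a = (H/3)*a = H*a/3)
d*w(10, B(-1)) = -610*10*45*(-1)²/3 = -610*10*45*1/3 = -610*10*45/3 = -610*150 = -91500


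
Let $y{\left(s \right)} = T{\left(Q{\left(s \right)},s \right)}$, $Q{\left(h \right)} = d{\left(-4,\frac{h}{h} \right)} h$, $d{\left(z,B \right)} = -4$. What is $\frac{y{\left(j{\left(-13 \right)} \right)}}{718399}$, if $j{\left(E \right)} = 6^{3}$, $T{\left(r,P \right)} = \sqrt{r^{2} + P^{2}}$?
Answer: $\frac{216 \sqrt{17}}{718399} \approx 0.0012397$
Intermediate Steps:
$Q{\left(h \right)} = - 4 h$
$T{\left(r,P \right)} = \sqrt{P^{2} + r^{2}}$
$j{\left(E \right)} = 216$
$y{\left(s \right)} = \sqrt{17} \sqrt{s^{2}}$ ($y{\left(s \right)} = \sqrt{s^{2} + \left(- 4 s\right)^{2}} = \sqrt{s^{2} + 16 s^{2}} = \sqrt{17 s^{2}} = \sqrt{17} \sqrt{s^{2}}$)
$\frac{y{\left(j{\left(-13 \right)} \right)}}{718399} = \frac{\sqrt{17} \sqrt{216^{2}}}{718399} = \sqrt{17} \sqrt{46656} \cdot \frac{1}{718399} = \sqrt{17} \cdot 216 \cdot \frac{1}{718399} = 216 \sqrt{17} \cdot \frac{1}{718399} = \frac{216 \sqrt{17}}{718399}$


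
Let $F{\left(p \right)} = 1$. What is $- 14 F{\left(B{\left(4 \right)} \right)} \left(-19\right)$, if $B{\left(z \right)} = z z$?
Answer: $266$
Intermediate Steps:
$B{\left(z \right)} = z^{2}$
$- 14 F{\left(B{\left(4 \right)} \right)} \left(-19\right) = \left(-14\right) 1 \left(-19\right) = \left(-14\right) \left(-19\right) = 266$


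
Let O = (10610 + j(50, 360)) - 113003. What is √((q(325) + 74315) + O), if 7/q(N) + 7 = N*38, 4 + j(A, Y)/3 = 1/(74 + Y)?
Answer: 3*I*√89563288483075134/5356862 ≈ 167.6*I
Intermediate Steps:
j(A, Y) = -12 + 3/(74 + Y)
q(N) = 7/(-7 + 38*N) (q(N) = 7/(-7 + N*38) = 7/(-7 + 38*N))
O = -44443767/434 (O = (10610 + 3*(-295 - 4*360)/(74 + 360)) - 113003 = (10610 + 3*(-295 - 1440)/434) - 113003 = (10610 + 3*(1/434)*(-1735)) - 113003 = (10610 - 5205/434) - 113003 = 4599535/434 - 113003 = -44443767/434 ≈ -1.0241e+5)
√((q(325) + 74315) + O) = √((7/(-7 + 38*325) + 74315) - 44443767/434) = √((7/(-7 + 12350) + 74315) - 44443767/434) = √((7/12343 + 74315) - 44443767/434) = √(917270052/12343 - 44443767/434) = √(-150474213513/5356862) = 3*I*√89563288483075134/5356862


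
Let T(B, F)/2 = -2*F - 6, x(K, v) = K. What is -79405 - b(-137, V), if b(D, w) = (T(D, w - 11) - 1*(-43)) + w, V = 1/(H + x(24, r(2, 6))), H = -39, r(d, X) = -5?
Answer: -397401/5 ≈ -79480.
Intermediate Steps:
V = -1/15 (V = 1/(-39 + 24) = 1/(-15) = -1/15 ≈ -0.066667)
T(B, F) = -12 - 4*F (T(B, F) = 2*(-2*F - 6) = 2*(-6 - 2*F) = -12 - 4*F)
b(D, w) = 75 - 3*w (b(D, w) = ((-12 - 4*(w - 11)) - 1*(-43)) + w = ((-12 - 4*(-11 + w)) + 43) + w = ((-12 + (44 - 4*w)) + 43) + w = ((32 - 4*w) + 43) + w = (75 - 4*w) + w = 75 - 3*w)
-79405 - b(-137, V) = -79405 - (75 - 3*(-1/15)) = -79405 - (75 + 1/5) = -79405 - 1*376/5 = -79405 - 376/5 = -397401/5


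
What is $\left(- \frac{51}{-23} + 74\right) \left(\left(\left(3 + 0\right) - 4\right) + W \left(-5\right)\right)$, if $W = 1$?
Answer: $- \frac{10518}{23} \approx -457.3$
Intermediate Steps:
$\left(- \frac{51}{-23} + 74\right) \left(\left(\left(3 + 0\right) - 4\right) + W \left(-5\right)\right) = \left(- \frac{51}{-23} + 74\right) \left(\left(\left(3 + 0\right) - 4\right) + 1 \left(-5\right)\right) = \left(\left(-51\right) \left(- \frac{1}{23}\right) + 74\right) \left(\left(3 - 4\right) - 5\right) = \left(\frac{51}{23} + 74\right) \left(-1 - 5\right) = \frac{1753}{23} \left(-6\right) = - \frac{10518}{23}$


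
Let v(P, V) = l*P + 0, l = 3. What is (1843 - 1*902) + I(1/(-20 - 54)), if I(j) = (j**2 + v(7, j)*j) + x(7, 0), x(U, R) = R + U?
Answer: 5189695/5476 ≈ 947.72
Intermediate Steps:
v(P, V) = 3*P (v(P, V) = 3*P + 0 = 3*P)
I(j) = 7 + j**2 + 21*j (I(j) = (j**2 + (3*7)*j) + (0 + 7) = (j**2 + 21*j) + 7 = 7 + j**2 + 21*j)
(1843 - 1*902) + I(1/(-20 - 54)) = (1843 - 1*902) + (7 + (1/(-20 - 54))**2 + 21/(-20 - 54)) = (1843 - 902) + (7 + (1/(-74))**2 + 21/(-74)) = 941 + (7 + (-1/74)**2 + 21*(-1/74)) = 941 + (7 + 1/5476 - 21/74) = 941 + 36779/5476 = 5189695/5476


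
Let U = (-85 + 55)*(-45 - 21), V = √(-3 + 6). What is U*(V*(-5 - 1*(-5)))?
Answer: 0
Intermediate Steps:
V = √3 ≈ 1.7320
U = 1980 (U = -30*(-66) = 1980)
U*(V*(-5 - 1*(-5))) = 1980*(√3*(-5 - 1*(-5))) = 1980*(√3*(-5 + 5)) = 1980*(√3*0) = 1980*0 = 0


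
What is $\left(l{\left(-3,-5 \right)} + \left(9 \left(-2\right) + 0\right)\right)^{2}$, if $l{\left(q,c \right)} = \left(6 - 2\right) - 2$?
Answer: $256$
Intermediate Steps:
$l{\left(q,c \right)} = 2$ ($l{\left(q,c \right)} = 4 - 2 = 2$)
$\left(l{\left(-3,-5 \right)} + \left(9 \left(-2\right) + 0\right)\right)^{2} = \left(2 + \left(9 \left(-2\right) + 0\right)\right)^{2} = \left(2 + \left(-18 + 0\right)\right)^{2} = \left(2 - 18\right)^{2} = \left(-16\right)^{2} = 256$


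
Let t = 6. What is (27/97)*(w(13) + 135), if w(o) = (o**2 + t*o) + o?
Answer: 10665/97 ≈ 109.95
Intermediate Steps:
w(o) = o**2 + 7*o (w(o) = (o**2 + 6*o) + o = o**2 + 7*o)
(27/97)*(w(13) + 135) = (27/97)*(13*(7 + 13) + 135) = (27*(1/97))*(13*20 + 135) = 27*(260 + 135)/97 = (27/97)*395 = 10665/97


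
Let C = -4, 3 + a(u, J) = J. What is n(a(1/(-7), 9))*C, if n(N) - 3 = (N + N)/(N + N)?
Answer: -16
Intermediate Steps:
a(u, J) = -3 + J
n(N) = 4 (n(N) = 3 + (N + N)/(N + N) = 3 + (2*N)/((2*N)) = 3 + (2*N)*(1/(2*N)) = 3 + 1 = 4)
n(a(1/(-7), 9))*C = 4*(-4) = -16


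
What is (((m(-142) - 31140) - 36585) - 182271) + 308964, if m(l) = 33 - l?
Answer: 59143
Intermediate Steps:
(((m(-142) - 31140) - 36585) - 182271) + 308964 = ((((33 - 1*(-142)) - 31140) - 36585) - 182271) + 308964 = ((((33 + 142) - 31140) - 36585) - 182271) + 308964 = (((175 - 31140) - 36585) - 182271) + 308964 = ((-30965 - 36585) - 182271) + 308964 = (-67550 - 182271) + 308964 = -249821 + 308964 = 59143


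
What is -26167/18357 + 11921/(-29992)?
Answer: -1003634461/550563144 ≈ -1.8229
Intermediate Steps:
-26167/18357 + 11921/(-29992) = -26167*1/18357 + 11921*(-1/29992) = -26167/18357 - 11921/29992 = -1003634461/550563144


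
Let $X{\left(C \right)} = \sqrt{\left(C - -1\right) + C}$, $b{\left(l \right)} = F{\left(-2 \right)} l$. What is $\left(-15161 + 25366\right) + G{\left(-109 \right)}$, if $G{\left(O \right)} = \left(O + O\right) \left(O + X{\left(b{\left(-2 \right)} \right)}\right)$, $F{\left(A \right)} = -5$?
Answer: $33967 - 218 \sqrt{21} \approx 32968.0$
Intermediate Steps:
$b{\left(l \right)} = - 5 l$
$X{\left(C \right)} = \sqrt{1 + 2 C}$ ($X{\left(C \right)} = \sqrt{\left(C + 1\right) + C} = \sqrt{\left(1 + C\right) + C} = \sqrt{1 + 2 C}$)
$G{\left(O \right)} = 2 O \left(O + \sqrt{21}\right)$ ($G{\left(O \right)} = \left(O + O\right) \left(O + \sqrt{1 + 2 \left(\left(-5\right) \left(-2\right)\right)}\right) = 2 O \left(O + \sqrt{1 + 2 \cdot 10}\right) = 2 O \left(O + \sqrt{1 + 20}\right) = 2 O \left(O + \sqrt{21}\right)$)
$\left(-15161 + 25366\right) + G{\left(-109 \right)} = \left(-15161 + 25366\right) + 2 \left(-109\right) \left(-109 + \sqrt{21}\right) = 10205 + \left(23762 - 218 \sqrt{21}\right) = 33967 - 218 \sqrt{21}$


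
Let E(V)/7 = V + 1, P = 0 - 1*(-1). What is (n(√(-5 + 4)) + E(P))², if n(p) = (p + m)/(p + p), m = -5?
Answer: 204 + 145*I/2 ≈ 204.0 + 72.5*I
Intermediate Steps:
P = 1 (P = 0 + 1 = 1)
E(V) = 7 + 7*V (E(V) = 7*(V + 1) = 7*(1 + V) = 7 + 7*V)
n(p) = (-5 + p)/(2*p) (n(p) = (p - 5)/(p + p) = (-5 + p)/((2*p)) = (-5 + p)*(1/(2*p)) = (-5 + p)/(2*p))
(n(√(-5 + 4)) + E(P))² = ((-5 + √(-5 + 4))/(2*(√(-5 + 4))) + (7 + 7*1))² = ((-5 + √(-1))/(2*(√(-1))) + (7 + 7))² = ((-5 + I)/(2*I) + 14)² = ((-I)*(-5 + I)/2 + 14)² = (-I*(-5 + I)/2 + 14)² = (14 - I*(-5 + I)/2)²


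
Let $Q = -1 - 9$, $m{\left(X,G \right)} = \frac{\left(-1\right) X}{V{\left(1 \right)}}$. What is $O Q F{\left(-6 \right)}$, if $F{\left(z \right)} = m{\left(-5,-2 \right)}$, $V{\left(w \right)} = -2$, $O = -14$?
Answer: $-350$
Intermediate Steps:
$m{\left(X,G \right)} = \frac{X}{2}$ ($m{\left(X,G \right)} = \frac{\left(-1\right) X}{-2} = - X \left(- \frac{1}{2}\right) = \frac{X}{2}$)
$F{\left(z \right)} = - \frac{5}{2}$ ($F{\left(z \right)} = \frac{1}{2} \left(-5\right) = - \frac{5}{2}$)
$Q = -10$
$O Q F{\left(-6 \right)} = \left(-14\right) \left(-10\right) \left(- \frac{5}{2}\right) = 140 \left(- \frac{5}{2}\right) = -350$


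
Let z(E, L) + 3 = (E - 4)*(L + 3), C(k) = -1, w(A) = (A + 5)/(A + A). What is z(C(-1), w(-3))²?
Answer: 2401/9 ≈ 266.78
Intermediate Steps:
w(A) = (5 + A)/(2*A) (w(A) = (5 + A)/((2*A)) = (5 + A)*(1/(2*A)) = (5 + A)/(2*A))
z(E, L) = -3 + (-4 + E)*(3 + L) (z(E, L) = -3 + (E - 4)*(L + 3) = -3 + (-4 + E)*(3 + L))
z(C(-1), w(-3))² = (-15 - 2*(5 - 3)/(-3) + 3*(-1) - (5 - 3)/(2*(-3)))² = (-15 - 2*(-1)*2/3 - 3 - (-1)*2/(2*3))² = (-15 - 4*(-⅓) - 3 - 1*(-⅓))² = (-15 + 4/3 - 3 + ⅓)² = (-49/3)² = 2401/9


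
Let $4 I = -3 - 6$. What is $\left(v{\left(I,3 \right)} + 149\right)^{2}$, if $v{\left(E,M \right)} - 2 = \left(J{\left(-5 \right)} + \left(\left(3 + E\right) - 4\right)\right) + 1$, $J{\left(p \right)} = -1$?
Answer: $\frac{349281}{16} \approx 21830.0$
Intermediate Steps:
$I = - \frac{9}{4}$ ($I = \frac{-3 - 6}{4} = \frac{1}{4} \left(-9\right) = - \frac{9}{4} \approx -2.25$)
$v{\left(E,M \right)} = 1 + E$ ($v{\left(E,M \right)} = 2 + \left(\left(-1 + \left(\left(3 + E\right) - 4\right)\right) + 1\right) = 2 + \left(\left(-1 + \left(-1 + E\right)\right) + 1\right) = 2 + \left(\left(-2 + E\right) + 1\right) = 2 + \left(-1 + E\right) = 1 + E$)
$\left(v{\left(I,3 \right)} + 149\right)^{2} = \left(\left(1 - \frac{9}{4}\right) + 149\right)^{2} = \left(- \frac{5}{4} + 149\right)^{2} = \left(\frac{591}{4}\right)^{2} = \frac{349281}{16}$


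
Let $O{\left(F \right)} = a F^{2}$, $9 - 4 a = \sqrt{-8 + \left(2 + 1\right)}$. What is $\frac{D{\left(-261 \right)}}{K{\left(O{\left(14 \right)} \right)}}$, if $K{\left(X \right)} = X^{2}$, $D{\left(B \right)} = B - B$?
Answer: $0$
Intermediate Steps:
$a = \frac{9}{4} - \frac{i \sqrt{5}}{4}$ ($a = \frac{9}{4} - \frac{\sqrt{-8 + \left(2 + 1\right)}}{4} = \frac{9}{4} - \frac{\sqrt{-8 + 3}}{4} = \frac{9}{4} - \frac{\sqrt{-5}}{4} = \frac{9}{4} - \frac{i \sqrt{5}}{4} \approx 2.25 - 0.55902 i$)
$D{\left(B \right)} = 0$
$O{\left(F \right)} = F^{2} \left(\frac{9}{4} - \frac{i \sqrt{5}}{4}\right)$ ($O{\left(F \right)} = \left(\frac{9}{4} - \frac{i \sqrt{5}}{4}\right) F^{2} = F^{2} \left(\frac{9}{4} - \frac{i \sqrt{5}}{4}\right)$)
$\frac{D{\left(-261 \right)}}{K{\left(O{\left(14 \right)} \right)}} = \frac{0}{\left(\frac{14^{2} \left(9 - i \sqrt{5}\right)}{4}\right)^{2}} = \frac{0}{\left(\frac{1}{4} \cdot 196 \left(9 - i \sqrt{5}\right)\right)^{2}} = \frac{0}{\left(441 - 49 i \sqrt{5}\right)^{2}} = 0$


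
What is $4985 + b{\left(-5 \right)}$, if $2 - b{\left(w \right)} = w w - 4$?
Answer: $4966$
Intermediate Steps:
$b{\left(w \right)} = 6 - w^{2}$ ($b{\left(w \right)} = 2 - \left(w w - 4\right) = 2 - \left(w^{2} - 4\right) = 2 - \left(-4 + w^{2}\right) = 6 - w^{2}$)
$4985 + b{\left(-5 \right)} = 4985 + \left(6 - \left(-5\right)^{2}\right) = 4985 + \left(6 - 25\right) = 4985 - 19 = 4966$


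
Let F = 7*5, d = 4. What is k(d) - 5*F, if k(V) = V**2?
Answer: -159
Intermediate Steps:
F = 35
k(d) - 5*F = 4**2 - 5*35 = 16 - 175 = -159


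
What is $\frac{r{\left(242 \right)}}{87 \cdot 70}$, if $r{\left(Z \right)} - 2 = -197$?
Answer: $- \frac{13}{406} \approx -0.03202$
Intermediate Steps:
$r{\left(Z \right)} = -195$ ($r{\left(Z \right)} = 2 - 197 = -195$)
$\frac{r{\left(242 \right)}}{87 \cdot 70} = - \frac{195}{87 \cdot 70} = - \frac{195}{6090} = \left(-195\right) \frac{1}{6090} = - \frac{13}{406}$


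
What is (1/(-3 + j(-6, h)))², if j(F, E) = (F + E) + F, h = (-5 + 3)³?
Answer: 1/529 ≈ 0.0018904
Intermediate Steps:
h = -8 (h = (-2)³ = -8)
j(F, E) = E + 2*F (j(F, E) = (E + F) + F = E + 2*F)
(1/(-3 + j(-6, h)))² = (1/(-3 + (-8 + 2*(-6))))² = (1/(-3 + (-8 - 12)))² = (1/(-3 - 20))² = (1/(-23))² = (-1/23)² = 1/529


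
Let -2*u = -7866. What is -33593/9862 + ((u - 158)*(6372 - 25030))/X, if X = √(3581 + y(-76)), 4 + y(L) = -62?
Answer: -33593/9862 - 741410*√3515/37 ≈ -1.1880e+6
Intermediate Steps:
u = 3933 (u = -½*(-7866) = 3933)
y(L) = -66 (y(L) = -4 - 62 = -66)
X = √3515 (X = √(3581 - 66) = √3515 ≈ 59.287)
-33593/9862 + ((u - 158)*(6372 - 25030))/X = -33593/9862 + ((3933 - 158)*(6372 - 25030))/(√3515) = -33593*1/9862 + (3775*(-18658))*(√3515/3515) = -33593/9862 - 741410*√3515/37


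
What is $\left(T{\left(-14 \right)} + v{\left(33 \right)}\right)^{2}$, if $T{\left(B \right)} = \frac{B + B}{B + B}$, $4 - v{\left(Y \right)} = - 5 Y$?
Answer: $28900$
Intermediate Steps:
$v{\left(Y \right)} = 4 + 5 Y$ ($v{\left(Y \right)} = 4 - - 5 Y = 4 + 5 Y$)
$T{\left(B \right)} = 1$ ($T{\left(B \right)} = \frac{2 B}{2 B} = 2 B \frac{1}{2 B} = 1$)
$\left(T{\left(-14 \right)} + v{\left(33 \right)}\right)^{2} = \left(1 + \left(4 + 5 \cdot 33\right)\right)^{2} = \left(1 + \left(4 + 165\right)\right)^{2} = \left(1 + 169\right)^{2} = 170^{2} = 28900$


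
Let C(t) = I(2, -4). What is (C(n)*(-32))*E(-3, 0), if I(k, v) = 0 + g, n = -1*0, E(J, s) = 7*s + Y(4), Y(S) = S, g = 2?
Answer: -256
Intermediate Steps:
E(J, s) = 4 + 7*s (E(J, s) = 7*s + 4 = 4 + 7*s)
n = 0
I(k, v) = 2 (I(k, v) = 0 + 2 = 2)
C(t) = 2
(C(n)*(-32))*E(-3, 0) = (2*(-32))*(4 + 7*0) = -64*(4 + 0) = -64*4 = -256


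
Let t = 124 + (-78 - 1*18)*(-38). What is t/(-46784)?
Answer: -943/11696 ≈ -0.080626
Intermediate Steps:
t = 3772 (t = 124 + (-78 - 18)*(-38) = 124 - 96*(-38) = 124 + 3648 = 3772)
t/(-46784) = 3772/(-46784) = 3772*(-1/46784) = -943/11696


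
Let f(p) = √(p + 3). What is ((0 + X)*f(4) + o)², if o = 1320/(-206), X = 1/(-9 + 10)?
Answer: 509863/10609 - 1320*√7/103 ≈ 14.153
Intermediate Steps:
X = 1 (X = 1/1 = 1)
o = -660/103 (o = 1320*(-1/206) = -660/103 ≈ -6.4078)
f(p) = √(3 + p)
((0 + X)*f(4) + o)² = ((0 + 1)*√(3 + 4) - 660/103)² = (1*√7 - 660/103)² = (√7 - 660/103)² = (-660/103 + √7)²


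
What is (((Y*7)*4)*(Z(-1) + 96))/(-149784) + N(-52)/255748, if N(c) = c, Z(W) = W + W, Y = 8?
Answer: -168525583/1197092451 ≈ -0.14078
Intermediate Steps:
Z(W) = 2*W
(((Y*7)*4)*(Z(-1) + 96))/(-149784) + N(-52)/255748 = (((8*7)*4)*(2*(-1) + 96))/(-149784) - 52/255748 = ((56*4)*(-2 + 96))*(-1/149784) - 52*1/255748 = (224*94)*(-1/149784) - 13/63937 = 21056*(-1/149784) - 13/63937 = -2632/18723 - 13/63937 = -168525583/1197092451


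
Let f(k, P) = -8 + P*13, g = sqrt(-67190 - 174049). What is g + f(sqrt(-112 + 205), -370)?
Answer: -4818 + I*sqrt(241239) ≈ -4818.0 + 491.16*I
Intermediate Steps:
g = I*sqrt(241239) (g = sqrt(-241239) = I*sqrt(241239) ≈ 491.16*I)
f(k, P) = -8 + 13*P
g + f(sqrt(-112 + 205), -370) = I*sqrt(241239) + (-8 + 13*(-370)) = I*sqrt(241239) + (-8 - 4810) = I*sqrt(241239) - 4818 = -4818 + I*sqrt(241239)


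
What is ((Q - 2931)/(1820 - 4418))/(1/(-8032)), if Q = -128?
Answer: -12284944/1299 ≈ -9457.2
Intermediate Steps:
((Q - 2931)/(1820 - 4418))/(1/(-8032)) = ((-128 - 2931)/(1820 - 4418))/(1/(-8032)) = (-3059/(-2598))/(-1/8032) = -3059*(-1/2598)*(-8032) = (3059/2598)*(-8032) = -12284944/1299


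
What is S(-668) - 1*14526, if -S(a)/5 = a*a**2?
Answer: 1490373634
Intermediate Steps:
S(a) = -5*a**3 (S(a) = -5*a*a**2 = -5*a**3)
S(-668) - 1*14526 = -5*(-668)**3 - 1*14526 = -5*(-298077632) - 14526 = 1490388160 - 14526 = 1490373634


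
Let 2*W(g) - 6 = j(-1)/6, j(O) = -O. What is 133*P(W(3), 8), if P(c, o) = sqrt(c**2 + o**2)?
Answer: 133*sqrt(10585)/12 ≈ 1140.3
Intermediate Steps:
W(g) = 37/12 (W(g) = 3 + (-1*(-1)/6)/2 = 3 + (1*(1/6))/2 = 3 + (1/2)*(1/6) = 3 + 1/12 = 37/12)
133*P(W(3), 8) = 133*sqrt((37/12)**2 + 8**2) = 133*sqrt(1369/144 + 64) = 133*sqrt(10585/144) = 133*(sqrt(10585)/12) = 133*sqrt(10585)/12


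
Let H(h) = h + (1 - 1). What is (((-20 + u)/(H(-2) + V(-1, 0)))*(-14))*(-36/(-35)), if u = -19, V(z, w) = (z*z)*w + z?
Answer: -936/5 ≈ -187.20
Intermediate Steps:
V(z, w) = z + w*z² (V(z, w) = z²*w + z = w*z² + z = z + w*z²)
H(h) = h (H(h) = h + 0 = h)
(((-20 + u)/(H(-2) + V(-1, 0)))*(-14))*(-36/(-35)) = (((-20 - 19)/(-2 - (1 + 0*(-1))))*(-14))*(-36/(-35)) = (-39/(-2 - (1 + 0))*(-14))*(-36*(-1/35)) = (-39/(-2 - 1*1)*(-14))*(36/35) = (-39/(-2 - 1)*(-14))*(36/35) = (-39/(-3)*(-14))*(36/35) = (-39*(-⅓)*(-14))*(36/35) = (13*(-14))*(36/35) = -182*36/35 = -936/5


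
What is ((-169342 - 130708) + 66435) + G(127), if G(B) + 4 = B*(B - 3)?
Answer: -217871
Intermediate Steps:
G(B) = -4 + B*(-3 + B) (G(B) = -4 + B*(B - 3) = -4 + B*(-3 + B))
((-169342 - 130708) + 66435) + G(127) = ((-169342 - 130708) + 66435) + (-4 + 127**2 - 3*127) = (-300050 + 66435) + (-4 + 16129 - 381) = -233615 + 15744 = -217871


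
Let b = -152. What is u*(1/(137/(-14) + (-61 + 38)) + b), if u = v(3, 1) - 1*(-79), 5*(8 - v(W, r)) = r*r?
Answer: -30285388/2295 ≈ -13196.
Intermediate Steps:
v(W, r) = 8 - r**2/5 (v(W, r) = 8 - r*r/5 = 8 - r**2/5)
u = 434/5 (u = (8 - 1/5*1**2) - 1*(-79) = (8 - 1/5*1) + 79 = (8 - 1/5) + 79 = 39/5 + 79 = 434/5 ≈ 86.800)
u*(1/(137/(-14) + (-61 + 38)) + b) = 434*(1/(137/(-14) + (-61 + 38)) - 152)/5 = 434*(1/(137*(-1/14) - 23) - 152)/5 = 434*(1/(-137/14 - 23) - 152)/5 = 434*(1/(-459/14) - 152)/5 = 434*(-14/459 - 152)/5 = (434/5)*(-69782/459) = -30285388/2295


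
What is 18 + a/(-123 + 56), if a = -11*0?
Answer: 18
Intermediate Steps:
a = 0
18 + a/(-123 + 56) = 18 + 0/(-123 + 56) = 18 + 0/(-67) = 18 + 0*(-1/67) = 18 + 0 = 18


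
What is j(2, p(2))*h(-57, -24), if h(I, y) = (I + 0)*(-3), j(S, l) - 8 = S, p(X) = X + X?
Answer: 1710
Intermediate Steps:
p(X) = 2*X
j(S, l) = 8 + S
h(I, y) = -3*I (h(I, y) = I*(-3) = -3*I)
j(2, p(2))*h(-57, -24) = (8 + 2)*(-3*(-57)) = 10*171 = 1710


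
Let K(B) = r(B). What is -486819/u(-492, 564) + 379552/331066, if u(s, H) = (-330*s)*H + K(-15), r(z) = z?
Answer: 5765799410291/5052675493775 ≈ 1.1411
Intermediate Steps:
K(B) = B
u(s, H) = -15 - 330*H*s (u(s, H) = (-330*s)*H - 15 = -330*H*s - 15 = -15 - 330*H*s)
-486819/u(-492, 564) + 379552/331066 = -486819/(-15 - 330*564*(-492)) + 379552/331066 = -486819/(-15 + 91571040) + 379552*(1/331066) = -486819/91571025 + 189776/165533 = -486819*1/91571025 + 189776/165533 = -162273/30523675 + 189776/165533 = 5765799410291/5052675493775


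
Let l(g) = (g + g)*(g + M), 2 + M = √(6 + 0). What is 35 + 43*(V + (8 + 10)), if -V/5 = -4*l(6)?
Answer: 42089 + 10320*√6 ≈ 67368.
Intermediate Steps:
M = -2 + √6 (M = -2 + √(6 + 0) = -2 + √6 ≈ 0.44949)
l(g) = 2*g*(-2 + g + √6) (l(g) = (g + g)*(g + (-2 + √6)) = (2*g)*(-2 + g + √6) = 2*g*(-2 + g + √6))
V = 960 + 240*√6 (V = -(-20)*2*6*(-2 + 6 + √6) = -(-20)*2*6*(4 + √6) = -(-20)*(48 + 12*√6) = -5*(-192 - 48*√6) = 960 + 240*√6 ≈ 1547.9)
35 + 43*(V + (8 + 10)) = 35 + 43*((960 + 240*√6) + (8 + 10)) = 35 + 43*((960 + 240*√6) + 18) = 35 + 43*(978 + 240*√6) = 35 + (42054 + 10320*√6) = 42089 + 10320*√6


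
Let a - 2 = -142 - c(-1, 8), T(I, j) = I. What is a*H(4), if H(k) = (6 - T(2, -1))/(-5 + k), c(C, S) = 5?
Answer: 580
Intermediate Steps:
a = -145 (a = 2 + (-142 - 1*5) = 2 + (-142 - 5) = 2 - 147 = -145)
H(k) = 4/(-5 + k) (H(k) = (6 - 1*2)/(-5 + k) = (6 - 2)/(-5 + k) = 4/(-5 + k))
a*H(4) = -580/(-5 + 4) = -580/(-1) = -580*(-1) = -145*(-4) = 580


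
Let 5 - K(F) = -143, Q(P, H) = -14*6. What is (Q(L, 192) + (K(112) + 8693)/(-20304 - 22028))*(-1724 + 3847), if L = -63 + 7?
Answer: -7567919667/42332 ≈ -1.7878e+5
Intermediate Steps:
L = -56
Q(P, H) = -84
K(F) = 148 (K(F) = 5 - 1*(-143) = 5 + 143 = 148)
(Q(L, 192) + (K(112) + 8693)/(-20304 - 22028))*(-1724 + 3847) = (-84 + (148 + 8693)/(-20304 - 22028))*(-1724 + 3847) = (-84 + 8841/(-42332))*2123 = (-84 + 8841*(-1/42332))*2123 = (-84 - 8841/42332)*2123 = -3564729/42332*2123 = -7567919667/42332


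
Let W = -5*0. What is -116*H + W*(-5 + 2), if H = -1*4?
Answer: 464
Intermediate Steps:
W = 0
H = -4
-116*H + W*(-5 + 2) = -116*(-4) + 0*(-5 + 2) = 464 + 0*(-3) = 464 + 0 = 464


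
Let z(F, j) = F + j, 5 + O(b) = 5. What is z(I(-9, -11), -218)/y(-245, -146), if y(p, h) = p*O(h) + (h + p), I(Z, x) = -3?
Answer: 13/23 ≈ 0.56522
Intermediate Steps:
O(b) = 0 (O(b) = -5 + 5 = 0)
y(p, h) = h + p (y(p, h) = p*0 + (h + p) = 0 + (h + p) = h + p)
z(I(-9, -11), -218)/y(-245, -146) = (-3 - 218)/(-146 - 245) = -221/(-391) = -221*(-1/391) = 13/23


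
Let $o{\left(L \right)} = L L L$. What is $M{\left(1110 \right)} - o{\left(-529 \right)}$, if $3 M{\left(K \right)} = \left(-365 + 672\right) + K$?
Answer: $\frac{444109084}{3} \approx 1.4804 \cdot 10^{8}$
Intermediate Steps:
$M{\left(K \right)} = \frac{307}{3} + \frac{K}{3}$ ($M{\left(K \right)} = \frac{\left(-365 + 672\right) + K}{3} = \frac{307 + K}{3} = \frac{307}{3} + \frac{K}{3}$)
$o{\left(L \right)} = L^{3}$ ($o{\left(L \right)} = L^{2} L = L^{3}$)
$M{\left(1110 \right)} - o{\left(-529 \right)} = \left(\frac{307}{3} + \frac{1}{3} \cdot 1110\right) - \left(-529\right)^{3} = \left(\frac{307}{3} + 370\right) - -148035889 = \frac{1417}{3} + 148035889 = \frac{444109084}{3}$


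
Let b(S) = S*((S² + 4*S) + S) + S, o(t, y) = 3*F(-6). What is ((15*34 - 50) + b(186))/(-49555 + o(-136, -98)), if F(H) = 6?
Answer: -6608482/49537 ≈ -133.41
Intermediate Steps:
o(t, y) = 18 (o(t, y) = 3*6 = 18)
b(S) = S + S*(S² + 5*S) (b(S) = S*(S² + 5*S) + S = S + S*(S² + 5*S))
((15*34 - 50) + b(186))/(-49555 + o(-136, -98)) = ((15*34 - 50) + 186*(1 + 186² + 5*186))/(-49555 + 18) = ((510 - 50) + 186*(1 + 34596 + 930))/(-49537) = (460 + 186*35527)*(-1/49537) = (460 + 6608022)*(-1/49537) = 6608482*(-1/49537) = -6608482/49537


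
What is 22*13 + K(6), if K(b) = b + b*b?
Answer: 328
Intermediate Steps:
K(b) = b + b**2
22*13 + K(6) = 22*13 + 6*(1 + 6) = 286 + 6*7 = 286 + 42 = 328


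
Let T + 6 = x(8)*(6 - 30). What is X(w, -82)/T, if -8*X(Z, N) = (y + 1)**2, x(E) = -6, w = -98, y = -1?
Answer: 0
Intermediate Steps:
X(Z, N) = 0 (X(Z, N) = -(-1 + 1)**2/8 = -1/8*0**2 = -1/8*0 = 0)
T = 138 (T = -6 - 6*(6 - 30) = -6 - 6*(-24) = -6 + 144 = 138)
X(w, -82)/T = 0/138 = 0*(1/138) = 0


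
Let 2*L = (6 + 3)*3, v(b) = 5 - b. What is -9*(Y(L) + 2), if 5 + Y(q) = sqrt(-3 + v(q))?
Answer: 27 - 9*I*sqrt(46)/2 ≈ 27.0 - 30.52*I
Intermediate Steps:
L = 27/2 (L = ((6 + 3)*3)/2 = (9*3)/2 = (1/2)*27 = 27/2 ≈ 13.500)
Y(q) = -5 + sqrt(2 - q) (Y(q) = -5 + sqrt(-3 + (5 - q)) = -5 + sqrt(2 - q))
-9*(Y(L) + 2) = -9*((-5 + sqrt(2 - 1*27/2)) + 2) = -9*((-5 + sqrt(2 - 27/2)) + 2) = -9*((-5 + sqrt(-23/2)) + 2) = -9*((-5 + I*sqrt(46)/2) + 2) = -9*(-3 + I*sqrt(46)/2) = 27 - 9*I*sqrt(46)/2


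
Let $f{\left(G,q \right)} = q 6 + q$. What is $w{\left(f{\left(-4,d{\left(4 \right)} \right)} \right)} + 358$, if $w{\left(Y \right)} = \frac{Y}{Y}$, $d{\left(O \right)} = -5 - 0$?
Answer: $359$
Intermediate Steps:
$d{\left(O \right)} = -5$ ($d{\left(O \right)} = -5 + 0 = -5$)
$f{\left(G,q \right)} = 7 q$ ($f{\left(G,q \right)} = 6 q + q = 7 q$)
$w{\left(Y \right)} = 1$
$w{\left(f{\left(-4,d{\left(4 \right)} \right)} \right)} + 358 = 1 + 358 = 359$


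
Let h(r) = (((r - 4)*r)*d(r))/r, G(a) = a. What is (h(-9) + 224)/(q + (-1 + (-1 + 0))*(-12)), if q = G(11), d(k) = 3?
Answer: 37/7 ≈ 5.2857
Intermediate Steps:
q = 11
h(r) = -12 + 3*r (h(r) = (((r - 4)*r)*3)/r = (((-4 + r)*r)*3)/r = ((r*(-4 + r))*3)/r = (3*r*(-4 + r))/r = -12 + 3*r)
(h(-9) + 224)/(q + (-1 + (-1 + 0))*(-12)) = ((-12 + 3*(-9)) + 224)/(11 + (-1 + (-1 + 0))*(-12)) = ((-12 - 27) + 224)/(11 + (-1 - 1)*(-12)) = (-39 + 224)/(11 - 2*(-12)) = 185/(11 + 24) = 185/35 = 185*(1/35) = 37/7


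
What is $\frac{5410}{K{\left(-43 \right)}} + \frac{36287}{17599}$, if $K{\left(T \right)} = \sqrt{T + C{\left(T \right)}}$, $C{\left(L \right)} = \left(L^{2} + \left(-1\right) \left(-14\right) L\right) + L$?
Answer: $\frac{36287}{17599} + \frac{5410 \sqrt{129}}{387} \approx 160.84$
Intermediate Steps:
$C{\left(L \right)} = L^{2} + 15 L$ ($C{\left(L \right)} = \left(L^{2} + 14 L\right) + L = L^{2} + 15 L$)
$K{\left(T \right)} = \sqrt{T + T \left(15 + T\right)}$
$\frac{5410}{K{\left(-43 \right)}} + \frac{36287}{17599} = \frac{5410}{\sqrt{- 43 \left(16 - 43\right)}} + \frac{36287}{17599} = \frac{5410}{\sqrt{\left(-43\right) \left(-27\right)}} + 36287 \cdot \frac{1}{17599} = \frac{5410}{\sqrt{1161}} + \frac{36287}{17599} = \frac{5410}{3 \sqrt{129}} + \frac{36287}{17599} = 5410 \frac{\sqrt{129}}{387} + \frac{36287}{17599} = \frac{5410 \sqrt{129}}{387} + \frac{36287}{17599} = \frac{36287}{17599} + \frac{5410 \sqrt{129}}{387}$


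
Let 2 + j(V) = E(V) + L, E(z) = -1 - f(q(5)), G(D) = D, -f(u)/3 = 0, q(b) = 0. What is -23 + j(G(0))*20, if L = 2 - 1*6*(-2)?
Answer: 197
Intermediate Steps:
f(u) = 0 (f(u) = -3*0 = 0)
L = 14 (L = 2 - 6*(-2) = 2 + 12 = 14)
E(z) = -1 (E(z) = -1 - 1*0 = -1 + 0 = -1)
j(V) = 11 (j(V) = -2 + (-1 + 14) = -2 + 13 = 11)
-23 + j(G(0))*20 = -23 + 11*20 = -23 + 220 = 197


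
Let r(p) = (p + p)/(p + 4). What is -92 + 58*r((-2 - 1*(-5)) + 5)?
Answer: -44/3 ≈ -14.667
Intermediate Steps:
r(p) = 2*p/(4 + p) (r(p) = (2*p)/(4 + p) = 2*p/(4 + p))
-92 + 58*r((-2 - 1*(-5)) + 5) = -92 + 58*(2*((-2 - 1*(-5)) + 5)/(4 + ((-2 - 1*(-5)) + 5))) = -92 + 58*(2*((-2 + 5) + 5)/(4 + ((-2 + 5) + 5))) = -92 + 58*(2*(3 + 5)/(4 + (3 + 5))) = -92 + 58*(2*8/(4 + 8)) = -92 + 58*(2*8/12) = -92 + 58*(2*8*(1/12)) = -92 + 58*(4/3) = -92 + 232/3 = -44/3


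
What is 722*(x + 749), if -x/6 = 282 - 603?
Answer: 1931350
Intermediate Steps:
x = 1926 (x = -6*(282 - 603) = -6*(-321) = 1926)
722*(x + 749) = 722*(1926 + 749) = 722*2675 = 1931350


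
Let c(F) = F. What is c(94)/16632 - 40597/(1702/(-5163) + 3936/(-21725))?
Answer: 18933912585014723/238243079844 ≈ 79473.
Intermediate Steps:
c(94)/16632 - 40597/(1702/(-5163) + 3936/(-21725)) = 94/16632 - 40597/(1702/(-5163) + 3936/(-21725)) = 94*(1/16632) - 40597/(1702*(-1/5163) + 3936*(-1/21725)) = 47/8316 - 40597/(-1702/5163 - 3936/21725) = 47/8316 - 40597/(-57297518/112166175) = 47/8316 - 40597*(-112166175/57297518) = 47/8316 + 4553610206475/57297518 = 18933912585014723/238243079844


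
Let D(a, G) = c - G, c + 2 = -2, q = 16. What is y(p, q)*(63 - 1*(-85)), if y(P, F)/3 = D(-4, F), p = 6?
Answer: -8880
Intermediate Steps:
c = -4 (c = -2 - 2 = -4)
D(a, G) = -4 - G
y(P, F) = -12 - 3*F (y(P, F) = 3*(-4 - F) = -12 - 3*F)
y(p, q)*(63 - 1*(-85)) = (-12 - 3*16)*(63 - 1*(-85)) = (-12 - 48)*(63 + 85) = -60*148 = -8880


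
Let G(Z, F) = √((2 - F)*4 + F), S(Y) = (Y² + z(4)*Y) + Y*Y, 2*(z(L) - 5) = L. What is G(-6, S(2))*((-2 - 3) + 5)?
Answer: 0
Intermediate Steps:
z(L) = 5 + L/2
S(Y) = 2*Y² + 7*Y (S(Y) = (Y² + (5 + (½)*4)*Y) + Y*Y = (Y² + (5 + 2)*Y) + Y² = (Y² + 7*Y) + Y² = 2*Y² + 7*Y)
G(Z, F) = √(8 - 3*F) (G(Z, F) = √((8 - 4*F) + F) = √(8 - 3*F))
G(-6, S(2))*((-2 - 3) + 5) = √(8 - 6*(7 + 2*2))*((-2 - 3) + 5) = √(8 - 6*(7 + 4))*(-5 + 5) = √(8 - 6*11)*0 = √(8 - 3*22)*0 = √(8 - 66)*0 = √(-58)*0 = (I*√58)*0 = 0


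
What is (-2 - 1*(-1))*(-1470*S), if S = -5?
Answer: -7350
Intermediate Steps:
(-2 - 1*(-1))*(-1470*S) = (-2 - 1*(-1))*(-1470*(-5)) = (-2 + 1)*7350 = -1*7350 = -7350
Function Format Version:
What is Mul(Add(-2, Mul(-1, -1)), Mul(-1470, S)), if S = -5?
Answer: -7350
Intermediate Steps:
Mul(Add(-2, Mul(-1, -1)), Mul(-1470, S)) = Mul(Add(-2, Mul(-1, -1)), Mul(-1470, -5)) = Mul(Add(-2, 1), 7350) = Mul(-1, 7350) = -7350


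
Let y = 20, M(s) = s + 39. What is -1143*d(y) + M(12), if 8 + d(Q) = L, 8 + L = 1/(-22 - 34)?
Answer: 1028127/56 ≈ 18359.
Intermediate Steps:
M(s) = 39 + s
L = -449/56 (L = -8 + 1/(-22 - 34) = -8 + 1/(-56) = -8 - 1/56 = -449/56 ≈ -8.0179)
d(Q) = -897/56 (d(Q) = -8 - 449/56 = -897/56)
-1143*d(y) + M(12) = -1143*(-897/56) + (39 + 12) = 1025271/56 + 51 = 1028127/56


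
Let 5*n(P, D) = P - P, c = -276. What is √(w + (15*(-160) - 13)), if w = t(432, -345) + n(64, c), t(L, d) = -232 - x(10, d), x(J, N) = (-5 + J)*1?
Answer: 5*I*√106 ≈ 51.478*I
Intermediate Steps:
n(P, D) = 0 (n(P, D) = (P - P)/5 = (⅕)*0 = 0)
x(J, N) = -5 + J
t(L, d) = -237 (t(L, d) = -232 - (-5 + 10) = -232 - 1*5 = -232 - 5 = -237)
w = -237 (w = -237 + 0 = -237)
√(w + (15*(-160) - 13)) = √(-237 + (15*(-160) - 13)) = √(-237 + (-2400 - 13)) = √(-237 - 2413) = √(-2650) = 5*I*√106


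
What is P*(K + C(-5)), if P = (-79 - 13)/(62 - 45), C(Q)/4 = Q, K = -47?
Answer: 6164/17 ≈ 362.59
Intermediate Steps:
C(Q) = 4*Q
P = -92/17 ≈ -5.4118
P*(K + C(-5)) = -92*(-47 + 4*(-5))/17 = -92*(-47 - 20)/17 = -92/17*(-67) = 6164/17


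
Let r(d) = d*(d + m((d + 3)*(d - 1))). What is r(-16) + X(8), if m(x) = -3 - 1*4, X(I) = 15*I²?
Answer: 1328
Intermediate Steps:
m(x) = -7 (m(x) = -3 - 4 = -7)
r(d) = d*(-7 + d) (r(d) = d*(d - 7) = d*(-7 + d))
r(-16) + X(8) = -16*(-7 - 16) + 15*8² = -16*(-23) + 15*64 = 368 + 960 = 1328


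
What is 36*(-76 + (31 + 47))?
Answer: 72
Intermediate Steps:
36*(-76 + (31 + 47)) = 36*(-76 + 78) = 36*2 = 72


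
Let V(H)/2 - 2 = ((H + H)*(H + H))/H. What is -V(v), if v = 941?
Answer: -7532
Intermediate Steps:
V(H) = 4 + 8*H (V(H) = 4 + 2*(((H + H)*(H + H))/H) = 4 + 2*(((2*H)*(2*H))/H) = 4 + 2*((4*H**2)/H) = 4 + 2*(4*H) = 4 + 8*H)
-V(v) = -(4 + 8*941) = -(4 + 7528) = -1*7532 = -7532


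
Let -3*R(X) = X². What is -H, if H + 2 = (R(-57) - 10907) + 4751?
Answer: 7241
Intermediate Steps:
R(X) = -X²/3
H = -7241 (H = -2 + ((-⅓*(-57)² - 10907) + 4751) = -2 + ((-⅓*3249 - 10907) + 4751) = -2 + ((-1083 - 10907) + 4751) = -2 + (-11990 + 4751) = -2 - 7239 = -7241)
-H = -1*(-7241) = 7241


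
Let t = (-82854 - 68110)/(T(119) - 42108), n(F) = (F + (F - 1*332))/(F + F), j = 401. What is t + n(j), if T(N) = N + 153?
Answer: 17592006/4194059 ≈ 4.1945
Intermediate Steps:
T(N) = 153 + N
n(F) = (-332 + 2*F)/(2*F) (n(F) = (F + (F - 332))/((2*F)) = (F + (-332 + F))*(1/(2*F)) = (-332 + 2*F)*(1/(2*F)) = (-332 + 2*F)/(2*F))
t = 37741/10459 (t = (-82854 - 68110)/((153 + 119) - 42108) = -150964/(272 - 42108) = -150964/(-41836) = -150964*(-1/41836) = 37741/10459 ≈ 3.6085)
t + n(j) = 37741/10459 + (-166 + 401)/401 = 37741/10459 + (1/401)*235 = 37741/10459 + 235/401 = 17592006/4194059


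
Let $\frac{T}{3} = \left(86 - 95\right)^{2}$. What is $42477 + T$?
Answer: $42720$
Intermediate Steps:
$T = 243$ ($T = 3 \left(86 - 95\right)^{2} = 3 \left(-9\right)^{2} = 3 \cdot 81 = 243$)
$42477 + T = 42477 + 243 = 42720$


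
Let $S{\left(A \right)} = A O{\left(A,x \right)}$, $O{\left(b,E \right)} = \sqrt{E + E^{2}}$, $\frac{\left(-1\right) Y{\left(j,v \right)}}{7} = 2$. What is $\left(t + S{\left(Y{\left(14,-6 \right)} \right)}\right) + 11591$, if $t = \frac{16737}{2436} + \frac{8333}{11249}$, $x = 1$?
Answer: $\frac{15134842525}{1304884} - 14 \sqrt{2} \approx 11579.0$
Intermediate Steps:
$Y{\left(j,v \right)} = -14$ ($Y{\left(j,v \right)} = \left(-7\right) 2 = -14$)
$t = \frac{9932081}{1304884}$ ($t = 16737 \cdot \frac{1}{2436} + 8333 \cdot \frac{1}{11249} = \frac{797}{116} + \frac{8333}{11249} = \frac{9932081}{1304884} \approx 7.6115$)
$S{\left(A \right)} = A \sqrt{2}$ ($S{\left(A \right)} = A \sqrt{1 \left(1 + 1\right)} = A \sqrt{1 \cdot 2} = A \sqrt{2}$)
$\left(t + S{\left(Y{\left(14,-6 \right)} \right)}\right) + 11591 = \left(\frac{9932081}{1304884} - 14 \sqrt{2}\right) + 11591 = \frac{15134842525}{1304884} - 14 \sqrt{2}$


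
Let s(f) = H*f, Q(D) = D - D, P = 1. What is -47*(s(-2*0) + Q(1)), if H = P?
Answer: 0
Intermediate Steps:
H = 1
Q(D) = 0
s(f) = f (s(f) = 1*f = f)
-47*(s(-2*0) + Q(1)) = -47*(-2*0 + 0) = -47*(0 + 0) = -47*0 = 0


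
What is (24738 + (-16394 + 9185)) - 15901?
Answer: 1628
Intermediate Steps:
(24738 + (-16394 + 9185)) - 15901 = (24738 - 7209) - 15901 = 17529 - 15901 = 1628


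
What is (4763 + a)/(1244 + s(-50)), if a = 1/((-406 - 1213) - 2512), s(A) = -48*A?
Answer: 4918988/3763341 ≈ 1.3071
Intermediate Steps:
a = -1/4131 (a = 1/(-1619 - 2512) = 1/(-4131) = -1/4131 ≈ -0.00024207)
(4763 + a)/(1244 + s(-50)) = (4763 - 1/4131)/(1244 - 48*(-50)) = 19675952/(4131*(1244 + 2400)) = (19675952/4131)/3644 = (19675952/4131)*(1/3644) = 4918988/3763341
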